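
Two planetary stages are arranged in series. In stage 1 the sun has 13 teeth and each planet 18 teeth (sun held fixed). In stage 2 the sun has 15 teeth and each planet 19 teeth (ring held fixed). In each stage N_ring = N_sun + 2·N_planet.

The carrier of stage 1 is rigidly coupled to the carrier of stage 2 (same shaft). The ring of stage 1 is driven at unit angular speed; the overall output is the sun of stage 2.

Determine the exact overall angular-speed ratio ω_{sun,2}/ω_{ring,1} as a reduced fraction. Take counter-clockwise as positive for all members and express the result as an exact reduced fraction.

Stage 1: N_ring = 13 + 2·18 = 49
Stage 1: 13(ω_s−ω_c) = −49(ω_r−ω_c),  ω_s=0, ω_r=1
Stage 1: 13(0−ω_c) = −49(1−ω_c)  ⇒  62ω_c = 49  ⇒  ω_c = 49/62
  ⇒ ω_c¹/ω_r¹ = 49/62
Stage 2: N_ring = 15 + 2·19 = 53
Stage 2: 15(ω_s−ω_c) = −53(ω_r−ω_c),  ω_r=0, ω_c=1
Stage 2: ω_s = 1 − (53/15)(0−1) = 68/15
  ⇒ ω_s²/ω_c² = 68/15
Coupling ω_c² = ω_c¹ ⇒ overall = 49/62 × 68/15 = 1666/465

1666/465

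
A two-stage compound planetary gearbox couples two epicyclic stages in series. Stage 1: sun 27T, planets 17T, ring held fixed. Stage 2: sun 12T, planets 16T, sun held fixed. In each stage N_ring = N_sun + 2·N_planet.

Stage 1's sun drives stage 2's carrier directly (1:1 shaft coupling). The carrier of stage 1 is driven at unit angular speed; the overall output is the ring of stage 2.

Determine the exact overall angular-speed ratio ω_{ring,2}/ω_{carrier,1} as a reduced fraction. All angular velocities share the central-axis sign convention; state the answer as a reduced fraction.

Stage 1: N_ring = 27 + 2·17 = 61
Stage 1: 27(ω_s−ω_c) = −61(ω_r−ω_c),  ω_r=0, ω_c=1
Stage 1: ω_s = 1 − (61/27)(0−1) = 88/27
  ⇒ ω_s¹/ω_c¹ = 88/27
Stage 2: N_ring = 12 + 2·16 = 44
Stage 2: 12(ω_s−ω_c) = −44(ω_r−ω_c),  ω_s=0, ω_c=1
Stage 2: ω_r = 1 − (12/44)(0−1) = 14/11
  ⇒ ω_r²/ω_c² = 14/11
Coupling ω_c² = ω_s¹ ⇒ overall = 88/27 × 14/11 = 112/27

112/27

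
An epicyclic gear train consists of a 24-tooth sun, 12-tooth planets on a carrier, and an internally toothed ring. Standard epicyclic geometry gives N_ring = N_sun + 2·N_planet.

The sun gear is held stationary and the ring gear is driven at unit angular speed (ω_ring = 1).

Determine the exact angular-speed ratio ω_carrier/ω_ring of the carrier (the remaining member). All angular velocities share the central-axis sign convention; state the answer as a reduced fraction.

N_ring = 24 + 2·12 = 48
24(ω_s−ω_c) = −48(ω_r−ω_c),  ω_s=0, ω_r=1
24(0−ω_c) = −48(1−ω_c)  ⇒  72ω_c = 48  ⇒  ω_c = 2/3
ω_c/ω_r = 2/3

2/3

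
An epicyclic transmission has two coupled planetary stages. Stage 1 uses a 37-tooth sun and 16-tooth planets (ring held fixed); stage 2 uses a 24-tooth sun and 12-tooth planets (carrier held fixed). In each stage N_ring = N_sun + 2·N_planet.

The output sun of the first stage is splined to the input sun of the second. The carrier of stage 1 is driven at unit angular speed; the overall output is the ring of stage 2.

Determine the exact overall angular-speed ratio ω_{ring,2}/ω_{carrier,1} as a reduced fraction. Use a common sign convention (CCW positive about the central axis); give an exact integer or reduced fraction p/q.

Stage 1: N_ring = 37 + 2·16 = 69
Stage 1: 37(ω_s−ω_c) = −69(ω_r−ω_c),  ω_r=0, ω_c=1
Stage 1: ω_s = 1 − (69/37)(0−1) = 106/37
  ⇒ ω_s¹/ω_c¹ = 106/37
Stage 2: N_ring = 24 + 2·12 = 48
Stage 2: 24(ω_s−ω_c) = −48(ω_r−ω_c),  ω_c=0, ω_s=1
Stage 2: ω_r = 0 − (24/48)(1−0) = -1/2
  ⇒ ω_r²/ω_s² = -1/2
Coupling ω_s² = ω_s¹ ⇒ overall = 106/37 × -1/2 = -53/37

-53/37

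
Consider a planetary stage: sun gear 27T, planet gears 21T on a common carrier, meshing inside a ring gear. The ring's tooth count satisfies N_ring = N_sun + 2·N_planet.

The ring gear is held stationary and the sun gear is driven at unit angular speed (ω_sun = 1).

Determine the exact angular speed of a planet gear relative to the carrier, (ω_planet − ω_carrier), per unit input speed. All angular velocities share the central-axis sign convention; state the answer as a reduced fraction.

-207/224

N_ring = 27 + 2·21 = 69
27(ω_s−ω_c) = −69(ω_r−ω_c),  ω_r=0, ω_s=1
27(1−ω_c) = −69(0−ω_c)  ⇒  96ω_c = 27  ⇒  ω_c = 9/32
sun–planet: 27·(1−9/32) = −21·(ω_p−ω_c)  ⇒  ω_p−ω_c = −(27/21)·(23/32) = -207/224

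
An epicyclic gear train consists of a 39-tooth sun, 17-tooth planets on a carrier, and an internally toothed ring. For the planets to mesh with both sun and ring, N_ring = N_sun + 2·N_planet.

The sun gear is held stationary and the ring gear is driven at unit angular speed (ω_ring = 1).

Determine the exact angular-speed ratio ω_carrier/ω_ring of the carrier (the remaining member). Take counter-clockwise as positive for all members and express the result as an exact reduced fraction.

73/112

N_ring = 39 + 2·17 = 73
39(ω_s−ω_c) = −73(ω_r−ω_c),  ω_s=0, ω_r=1
39(0−ω_c) = −73(1−ω_c)  ⇒  112ω_c = 73  ⇒  ω_c = 73/112
ω_c/ω_r = 73/112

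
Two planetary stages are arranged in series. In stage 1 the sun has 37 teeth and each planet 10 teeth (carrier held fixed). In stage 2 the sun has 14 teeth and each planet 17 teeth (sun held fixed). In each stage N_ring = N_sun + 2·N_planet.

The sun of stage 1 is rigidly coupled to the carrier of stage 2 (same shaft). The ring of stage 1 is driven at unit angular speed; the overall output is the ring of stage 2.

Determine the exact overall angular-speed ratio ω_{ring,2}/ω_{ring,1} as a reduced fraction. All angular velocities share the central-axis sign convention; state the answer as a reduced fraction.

-589/296

Stage 1: N_ring = 37 + 2·10 = 57
Stage 1: 37(ω_s−ω_c) = −57(ω_r−ω_c),  ω_c=0, ω_r=1
Stage 1: ω_s = 0 − (57/37)(1−0) = -57/37
  ⇒ ω_s¹/ω_r¹ = -57/37
Stage 2: N_ring = 14 + 2·17 = 48
Stage 2: 14(ω_s−ω_c) = −48(ω_r−ω_c),  ω_s=0, ω_c=1
Stage 2: ω_r = 1 − (14/48)(0−1) = 31/24
  ⇒ ω_r²/ω_c² = 31/24
Coupling ω_c² = ω_s¹ ⇒ overall = -57/37 × 31/24 = -589/296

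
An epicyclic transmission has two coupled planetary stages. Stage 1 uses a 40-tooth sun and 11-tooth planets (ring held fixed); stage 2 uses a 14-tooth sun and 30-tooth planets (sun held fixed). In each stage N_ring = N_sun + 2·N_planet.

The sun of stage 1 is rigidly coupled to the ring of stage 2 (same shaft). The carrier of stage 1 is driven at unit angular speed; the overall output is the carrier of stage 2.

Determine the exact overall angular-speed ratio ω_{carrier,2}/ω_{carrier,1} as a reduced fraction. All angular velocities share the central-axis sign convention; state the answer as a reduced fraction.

1887/880

Stage 1: N_ring = 40 + 2·11 = 62
Stage 1: 40(ω_s−ω_c) = −62(ω_r−ω_c),  ω_r=0, ω_c=1
Stage 1: ω_s = 1 − (62/40)(0−1) = 51/20
  ⇒ ω_s¹/ω_c¹ = 51/20
Stage 2: N_ring = 14 + 2·30 = 74
Stage 2: 14(ω_s−ω_c) = −74(ω_r−ω_c),  ω_s=0, ω_r=1
Stage 2: 14(0−ω_c) = −74(1−ω_c)  ⇒  88ω_c = 74  ⇒  ω_c = 37/44
  ⇒ ω_c²/ω_r² = 37/44
Coupling ω_r² = ω_s¹ ⇒ overall = 51/20 × 37/44 = 1887/880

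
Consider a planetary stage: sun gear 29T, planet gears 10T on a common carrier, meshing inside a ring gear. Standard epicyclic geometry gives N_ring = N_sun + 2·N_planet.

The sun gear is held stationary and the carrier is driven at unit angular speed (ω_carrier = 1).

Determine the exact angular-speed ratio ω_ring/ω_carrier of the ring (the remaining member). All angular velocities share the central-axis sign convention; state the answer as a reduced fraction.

N_ring = 29 + 2·10 = 49
29(ω_s−ω_c) = −49(ω_r−ω_c),  ω_s=0, ω_c=1
ω_r = 1 − (29/49)(0−1) = 78/49
ω_r/ω_c = 78/49

78/49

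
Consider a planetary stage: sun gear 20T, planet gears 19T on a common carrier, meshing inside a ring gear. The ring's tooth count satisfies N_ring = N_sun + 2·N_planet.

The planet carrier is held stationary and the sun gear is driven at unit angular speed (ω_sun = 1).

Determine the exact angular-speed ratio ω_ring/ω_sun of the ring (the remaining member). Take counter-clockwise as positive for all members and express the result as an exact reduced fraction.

-10/29

N_ring = 20 + 2·19 = 58
20(ω_s−ω_c) = −58(ω_r−ω_c),  ω_c=0, ω_s=1
ω_r = 0 − (20/58)(1−0) = -10/29
ω_r/ω_s = -10/29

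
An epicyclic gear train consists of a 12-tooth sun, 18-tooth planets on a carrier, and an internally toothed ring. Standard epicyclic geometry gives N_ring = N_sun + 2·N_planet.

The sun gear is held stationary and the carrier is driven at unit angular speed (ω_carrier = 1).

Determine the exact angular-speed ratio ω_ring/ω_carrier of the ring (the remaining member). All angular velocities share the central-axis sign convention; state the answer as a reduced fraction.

N_ring = 12 + 2·18 = 48
12(ω_s−ω_c) = −48(ω_r−ω_c),  ω_s=0, ω_c=1
ω_r = 1 − (12/48)(0−1) = 5/4
ω_r/ω_c = 5/4

5/4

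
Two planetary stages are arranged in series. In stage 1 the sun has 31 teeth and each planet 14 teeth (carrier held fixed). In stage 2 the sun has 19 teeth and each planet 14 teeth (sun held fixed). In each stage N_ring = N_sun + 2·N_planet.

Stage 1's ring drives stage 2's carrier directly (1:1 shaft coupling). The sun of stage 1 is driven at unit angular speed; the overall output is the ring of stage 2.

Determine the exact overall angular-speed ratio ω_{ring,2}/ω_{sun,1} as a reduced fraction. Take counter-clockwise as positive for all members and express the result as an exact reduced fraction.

-2046/2773

Stage 1: N_ring = 31 + 2·14 = 59
Stage 1: 31(ω_s−ω_c) = −59(ω_r−ω_c),  ω_c=0, ω_s=1
Stage 1: ω_r = 0 − (31/59)(1−0) = -31/59
  ⇒ ω_r¹/ω_s¹ = -31/59
Stage 2: N_ring = 19 + 2·14 = 47
Stage 2: 19(ω_s−ω_c) = −47(ω_r−ω_c),  ω_s=0, ω_c=1
Stage 2: ω_r = 1 − (19/47)(0−1) = 66/47
  ⇒ ω_r²/ω_c² = 66/47
Coupling ω_c² = ω_r¹ ⇒ overall = -31/59 × 66/47 = -2046/2773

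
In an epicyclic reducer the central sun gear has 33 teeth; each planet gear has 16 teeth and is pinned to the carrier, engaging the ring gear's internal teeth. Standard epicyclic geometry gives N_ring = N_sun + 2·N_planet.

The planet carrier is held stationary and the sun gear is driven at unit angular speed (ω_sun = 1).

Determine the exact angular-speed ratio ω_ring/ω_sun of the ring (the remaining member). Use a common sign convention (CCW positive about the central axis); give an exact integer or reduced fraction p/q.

N_ring = 33 + 2·16 = 65
33(ω_s−ω_c) = −65(ω_r−ω_c),  ω_c=0, ω_s=1
ω_r = 0 − (33/65)(1−0) = -33/65
ω_r/ω_s = -33/65

-33/65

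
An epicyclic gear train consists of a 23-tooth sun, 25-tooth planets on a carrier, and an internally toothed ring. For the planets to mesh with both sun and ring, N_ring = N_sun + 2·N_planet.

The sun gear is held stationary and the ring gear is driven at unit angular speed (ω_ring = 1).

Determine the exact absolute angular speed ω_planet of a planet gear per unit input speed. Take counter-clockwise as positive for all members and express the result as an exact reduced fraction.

N_ring = 23 + 2·25 = 73
23(ω_s−ω_c) = −73(ω_r−ω_c),  ω_s=0, ω_r=1
23(0−ω_c) = −73(1−ω_c)  ⇒  96ω_c = 73  ⇒  ω_c = 73/96
sun–planet: 23·(0−73/96) = −25·(ω_p−ω_c)  ⇒  ω_p−ω_c = −(23/25)·(-73/96) = 1679/2400
ω_p = 73/96 + 1679/2400 = 73/50

73/50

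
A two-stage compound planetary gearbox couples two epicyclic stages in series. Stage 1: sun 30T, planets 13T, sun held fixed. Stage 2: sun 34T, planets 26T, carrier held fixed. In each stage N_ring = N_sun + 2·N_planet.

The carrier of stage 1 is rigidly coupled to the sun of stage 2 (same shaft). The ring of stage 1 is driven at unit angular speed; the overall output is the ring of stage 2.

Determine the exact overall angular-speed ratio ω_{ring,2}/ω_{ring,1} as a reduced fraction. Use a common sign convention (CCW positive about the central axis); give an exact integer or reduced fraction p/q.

-476/1849

Stage 1: N_ring = 30 + 2·13 = 56
Stage 1: 30(ω_s−ω_c) = −56(ω_r−ω_c),  ω_s=0, ω_r=1
Stage 1: 30(0−ω_c) = −56(1−ω_c)  ⇒  86ω_c = 56  ⇒  ω_c = 28/43
  ⇒ ω_c¹/ω_r¹ = 28/43
Stage 2: N_ring = 34 + 2·26 = 86
Stage 2: 34(ω_s−ω_c) = −86(ω_r−ω_c),  ω_c=0, ω_s=1
Stage 2: ω_r = 0 − (34/86)(1−0) = -17/43
  ⇒ ω_r²/ω_s² = -17/43
Coupling ω_s² = ω_c¹ ⇒ overall = 28/43 × -17/43 = -476/1849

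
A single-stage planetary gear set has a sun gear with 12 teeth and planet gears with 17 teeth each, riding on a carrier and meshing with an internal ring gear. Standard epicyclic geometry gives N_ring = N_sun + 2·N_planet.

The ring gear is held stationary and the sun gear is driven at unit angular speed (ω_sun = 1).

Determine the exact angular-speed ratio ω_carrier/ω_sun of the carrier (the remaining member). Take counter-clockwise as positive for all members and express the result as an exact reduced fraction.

6/29

N_ring = 12 + 2·17 = 46
12(ω_s−ω_c) = −46(ω_r−ω_c),  ω_r=0, ω_s=1
12(1−ω_c) = −46(0−ω_c)  ⇒  58ω_c = 12  ⇒  ω_c = 6/29
ω_c/ω_s = 6/29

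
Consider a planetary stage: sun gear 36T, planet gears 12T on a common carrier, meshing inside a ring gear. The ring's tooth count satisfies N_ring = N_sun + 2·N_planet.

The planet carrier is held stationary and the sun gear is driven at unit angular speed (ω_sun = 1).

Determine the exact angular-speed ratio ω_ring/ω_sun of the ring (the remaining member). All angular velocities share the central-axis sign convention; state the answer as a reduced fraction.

N_ring = 36 + 2·12 = 60
36(ω_s−ω_c) = −60(ω_r−ω_c),  ω_c=0, ω_s=1
ω_r = 0 − (36/60)(1−0) = -3/5
ω_r/ω_s = -3/5

-3/5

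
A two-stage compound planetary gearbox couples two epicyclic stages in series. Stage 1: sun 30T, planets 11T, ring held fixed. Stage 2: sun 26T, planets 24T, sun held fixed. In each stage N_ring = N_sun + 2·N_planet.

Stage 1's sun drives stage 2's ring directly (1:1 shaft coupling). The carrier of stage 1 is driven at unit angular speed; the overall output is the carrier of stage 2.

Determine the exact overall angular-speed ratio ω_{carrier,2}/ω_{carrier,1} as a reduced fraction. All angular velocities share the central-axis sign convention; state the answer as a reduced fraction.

Stage 1: N_ring = 30 + 2·11 = 52
Stage 1: 30(ω_s−ω_c) = −52(ω_r−ω_c),  ω_r=0, ω_c=1
Stage 1: ω_s = 1 − (52/30)(0−1) = 41/15
  ⇒ ω_s¹/ω_c¹ = 41/15
Stage 2: N_ring = 26 + 2·24 = 74
Stage 2: 26(ω_s−ω_c) = −74(ω_r−ω_c),  ω_s=0, ω_r=1
Stage 2: 26(0−ω_c) = −74(1−ω_c)  ⇒  100ω_c = 74  ⇒  ω_c = 37/50
  ⇒ ω_c²/ω_r² = 37/50
Coupling ω_r² = ω_s¹ ⇒ overall = 41/15 × 37/50 = 1517/750

1517/750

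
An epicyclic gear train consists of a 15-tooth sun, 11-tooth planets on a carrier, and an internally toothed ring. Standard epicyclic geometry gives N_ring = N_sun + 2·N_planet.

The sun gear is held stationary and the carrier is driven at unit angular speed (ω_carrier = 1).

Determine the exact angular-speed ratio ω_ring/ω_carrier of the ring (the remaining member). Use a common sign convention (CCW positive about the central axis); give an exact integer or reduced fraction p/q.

N_ring = 15 + 2·11 = 37
15(ω_s−ω_c) = −37(ω_r−ω_c),  ω_s=0, ω_c=1
ω_r = 1 − (15/37)(0−1) = 52/37
ω_r/ω_c = 52/37

52/37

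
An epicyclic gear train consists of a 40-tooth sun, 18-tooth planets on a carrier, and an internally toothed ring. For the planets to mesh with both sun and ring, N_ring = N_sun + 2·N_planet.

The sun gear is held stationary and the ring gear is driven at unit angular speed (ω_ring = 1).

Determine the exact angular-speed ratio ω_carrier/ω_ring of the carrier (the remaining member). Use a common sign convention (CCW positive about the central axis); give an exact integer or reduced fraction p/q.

19/29

N_ring = 40 + 2·18 = 76
40(ω_s−ω_c) = −76(ω_r−ω_c),  ω_s=0, ω_r=1
40(0−ω_c) = −76(1−ω_c)  ⇒  116ω_c = 76  ⇒  ω_c = 19/29
ω_c/ω_r = 19/29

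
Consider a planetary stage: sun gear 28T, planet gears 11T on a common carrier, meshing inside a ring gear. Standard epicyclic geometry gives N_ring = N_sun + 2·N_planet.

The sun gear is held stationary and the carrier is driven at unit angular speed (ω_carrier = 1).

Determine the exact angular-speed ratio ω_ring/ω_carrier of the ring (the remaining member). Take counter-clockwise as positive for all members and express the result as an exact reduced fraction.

N_ring = 28 + 2·11 = 50
28(ω_s−ω_c) = −50(ω_r−ω_c),  ω_s=0, ω_c=1
ω_r = 1 − (28/50)(0−1) = 39/25
ω_r/ω_c = 39/25

39/25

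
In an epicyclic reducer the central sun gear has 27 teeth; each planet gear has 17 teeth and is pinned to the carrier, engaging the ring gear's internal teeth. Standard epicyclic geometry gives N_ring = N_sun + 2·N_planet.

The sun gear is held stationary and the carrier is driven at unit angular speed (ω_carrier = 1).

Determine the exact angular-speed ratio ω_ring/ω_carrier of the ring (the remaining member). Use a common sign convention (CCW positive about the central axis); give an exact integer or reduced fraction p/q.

N_ring = 27 + 2·17 = 61
27(ω_s−ω_c) = −61(ω_r−ω_c),  ω_s=0, ω_c=1
ω_r = 1 − (27/61)(0−1) = 88/61
ω_r/ω_c = 88/61

88/61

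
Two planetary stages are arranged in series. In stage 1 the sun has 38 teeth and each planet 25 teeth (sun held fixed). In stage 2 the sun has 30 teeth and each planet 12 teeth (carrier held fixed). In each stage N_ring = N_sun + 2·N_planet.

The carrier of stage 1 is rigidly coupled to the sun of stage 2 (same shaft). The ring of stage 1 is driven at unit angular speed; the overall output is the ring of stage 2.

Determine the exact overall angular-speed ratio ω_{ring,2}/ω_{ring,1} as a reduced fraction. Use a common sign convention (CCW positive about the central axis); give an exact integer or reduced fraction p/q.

Stage 1: N_ring = 38 + 2·25 = 88
Stage 1: 38(ω_s−ω_c) = −88(ω_r−ω_c),  ω_s=0, ω_r=1
Stage 1: 38(0−ω_c) = −88(1−ω_c)  ⇒  126ω_c = 88  ⇒  ω_c = 44/63
  ⇒ ω_c¹/ω_r¹ = 44/63
Stage 2: N_ring = 30 + 2·12 = 54
Stage 2: 30(ω_s−ω_c) = −54(ω_r−ω_c),  ω_c=0, ω_s=1
Stage 2: ω_r = 0 − (30/54)(1−0) = -5/9
  ⇒ ω_r²/ω_s² = -5/9
Coupling ω_s² = ω_c¹ ⇒ overall = 44/63 × -5/9 = -220/567

-220/567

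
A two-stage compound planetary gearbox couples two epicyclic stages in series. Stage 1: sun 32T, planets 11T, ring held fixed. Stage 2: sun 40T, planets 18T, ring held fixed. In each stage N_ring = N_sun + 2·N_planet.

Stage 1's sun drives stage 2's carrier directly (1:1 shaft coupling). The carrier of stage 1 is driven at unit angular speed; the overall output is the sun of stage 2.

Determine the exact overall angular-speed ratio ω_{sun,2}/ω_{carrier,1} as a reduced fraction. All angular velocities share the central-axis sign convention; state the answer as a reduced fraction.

Stage 1: N_ring = 32 + 2·11 = 54
Stage 1: 32(ω_s−ω_c) = −54(ω_r−ω_c),  ω_r=0, ω_c=1
Stage 1: ω_s = 1 − (54/32)(0−1) = 43/16
  ⇒ ω_s¹/ω_c¹ = 43/16
Stage 2: N_ring = 40 + 2·18 = 76
Stage 2: 40(ω_s−ω_c) = −76(ω_r−ω_c),  ω_r=0, ω_c=1
Stage 2: ω_s = 1 − (76/40)(0−1) = 29/10
  ⇒ ω_s²/ω_c² = 29/10
Coupling ω_c² = ω_s¹ ⇒ overall = 43/16 × 29/10 = 1247/160

1247/160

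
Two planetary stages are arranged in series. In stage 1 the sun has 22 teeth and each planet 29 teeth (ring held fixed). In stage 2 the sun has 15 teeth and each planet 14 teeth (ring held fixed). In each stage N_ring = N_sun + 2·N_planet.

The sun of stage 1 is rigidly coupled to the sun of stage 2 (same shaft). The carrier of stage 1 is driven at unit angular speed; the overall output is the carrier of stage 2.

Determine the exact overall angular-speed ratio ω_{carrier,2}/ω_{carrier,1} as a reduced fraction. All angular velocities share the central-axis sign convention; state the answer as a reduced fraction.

765/638

Stage 1: N_ring = 22 + 2·29 = 80
Stage 1: 22(ω_s−ω_c) = −80(ω_r−ω_c),  ω_r=0, ω_c=1
Stage 1: ω_s = 1 − (80/22)(0−1) = 51/11
  ⇒ ω_s¹/ω_c¹ = 51/11
Stage 2: N_ring = 15 + 2·14 = 43
Stage 2: 15(ω_s−ω_c) = −43(ω_r−ω_c),  ω_r=0, ω_s=1
Stage 2: 15(1−ω_c) = −43(0−ω_c)  ⇒  58ω_c = 15  ⇒  ω_c = 15/58
  ⇒ ω_c²/ω_s² = 15/58
Coupling ω_s² = ω_s¹ ⇒ overall = 51/11 × 15/58 = 765/638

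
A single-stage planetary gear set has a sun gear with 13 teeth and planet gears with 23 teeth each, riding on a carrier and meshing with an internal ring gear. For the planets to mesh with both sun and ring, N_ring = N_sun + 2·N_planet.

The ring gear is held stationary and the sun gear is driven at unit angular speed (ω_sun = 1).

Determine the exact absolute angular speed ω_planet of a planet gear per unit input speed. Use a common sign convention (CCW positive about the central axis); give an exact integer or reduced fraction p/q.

-13/46

N_ring = 13 + 2·23 = 59
13(ω_s−ω_c) = −59(ω_r−ω_c),  ω_r=0, ω_s=1
13(1−ω_c) = −59(0−ω_c)  ⇒  72ω_c = 13  ⇒  ω_c = 13/72
sun–planet: 13·(1−13/72) = −23·(ω_p−ω_c)  ⇒  ω_p−ω_c = −(13/23)·(59/72) = -767/1656
ω_p = 13/72 − 767/1656 = -13/46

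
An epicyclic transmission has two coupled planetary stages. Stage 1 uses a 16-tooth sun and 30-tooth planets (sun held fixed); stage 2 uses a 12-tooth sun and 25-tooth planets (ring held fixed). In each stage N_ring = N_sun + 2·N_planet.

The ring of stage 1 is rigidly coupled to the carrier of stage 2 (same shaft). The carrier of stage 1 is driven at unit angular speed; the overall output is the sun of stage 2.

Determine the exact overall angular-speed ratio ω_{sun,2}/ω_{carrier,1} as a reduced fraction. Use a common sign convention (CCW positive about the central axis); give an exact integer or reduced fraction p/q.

Stage 1: N_ring = 16 + 2·30 = 76
Stage 1: 16(ω_s−ω_c) = −76(ω_r−ω_c),  ω_s=0, ω_c=1
Stage 1: ω_r = 1 − (16/76)(0−1) = 23/19
  ⇒ ω_r¹/ω_c¹ = 23/19
Stage 2: N_ring = 12 + 2·25 = 62
Stage 2: 12(ω_s−ω_c) = −62(ω_r−ω_c),  ω_r=0, ω_c=1
Stage 2: ω_s = 1 − (62/12)(0−1) = 37/6
  ⇒ ω_s²/ω_c² = 37/6
Coupling ω_c² = ω_r¹ ⇒ overall = 23/19 × 37/6 = 851/114

851/114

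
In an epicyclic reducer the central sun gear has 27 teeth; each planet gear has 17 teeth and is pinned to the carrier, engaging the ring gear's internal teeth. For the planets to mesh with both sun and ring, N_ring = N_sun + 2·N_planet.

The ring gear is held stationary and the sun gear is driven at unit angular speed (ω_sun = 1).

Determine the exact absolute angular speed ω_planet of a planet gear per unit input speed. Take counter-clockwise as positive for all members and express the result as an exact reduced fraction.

N_ring = 27 + 2·17 = 61
27(ω_s−ω_c) = −61(ω_r−ω_c),  ω_r=0, ω_s=1
27(1−ω_c) = −61(0−ω_c)  ⇒  88ω_c = 27  ⇒  ω_c = 27/88
sun–planet: 27·(1−27/88) = −17·(ω_p−ω_c)  ⇒  ω_p−ω_c = −(27/17)·(61/88) = -1647/1496
ω_p = 27/88 − 1647/1496 = -27/34

-27/34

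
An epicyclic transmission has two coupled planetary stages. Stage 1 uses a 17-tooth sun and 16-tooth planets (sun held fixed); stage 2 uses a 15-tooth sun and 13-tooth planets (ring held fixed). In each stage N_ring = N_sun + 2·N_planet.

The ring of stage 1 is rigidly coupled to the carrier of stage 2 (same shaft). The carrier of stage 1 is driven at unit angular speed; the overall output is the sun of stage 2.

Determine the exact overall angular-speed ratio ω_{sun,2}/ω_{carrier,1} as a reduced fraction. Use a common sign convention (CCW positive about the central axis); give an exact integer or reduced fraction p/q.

Stage 1: N_ring = 17 + 2·16 = 49
Stage 1: 17(ω_s−ω_c) = −49(ω_r−ω_c),  ω_s=0, ω_c=1
Stage 1: ω_r = 1 − (17/49)(0−1) = 66/49
  ⇒ ω_r¹/ω_c¹ = 66/49
Stage 2: N_ring = 15 + 2·13 = 41
Stage 2: 15(ω_s−ω_c) = −41(ω_r−ω_c),  ω_r=0, ω_c=1
Stage 2: ω_s = 1 − (41/15)(0−1) = 56/15
  ⇒ ω_s²/ω_c² = 56/15
Coupling ω_c² = ω_r¹ ⇒ overall = 66/49 × 56/15 = 176/35

176/35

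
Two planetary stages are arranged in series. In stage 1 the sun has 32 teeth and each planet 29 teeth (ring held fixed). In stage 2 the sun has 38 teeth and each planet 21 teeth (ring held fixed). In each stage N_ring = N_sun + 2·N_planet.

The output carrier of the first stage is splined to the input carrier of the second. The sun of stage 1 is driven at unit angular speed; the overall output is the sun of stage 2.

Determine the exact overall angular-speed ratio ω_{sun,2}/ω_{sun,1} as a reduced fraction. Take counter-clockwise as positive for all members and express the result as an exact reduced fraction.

944/1159

Stage 1: N_ring = 32 + 2·29 = 90
Stage 1: 32(ω_s−ω_c) = −90(ω_r−ω_c),  ω_r=0, ω_s=1
Stage 1: 32(1−ω_c) = −90(0−ω_c)  ⇒  122ω_c = 32  ⇒  ω_c = 16/61
  ⇒ ω_c¹/ω_s¹ = 16/61
Stage 2: N_ring = 38 + 2·21 = 80
Stage 2: 38(ω_s−ω_c) = −80(ω_r−ω_c),  ω_r=0, ω_c=1
Stage 2: ω_s = 1 − (80/38)(0−1) = 59/19
  ⇒ ω_s²/ω_c² = 59/19
Coupling ω_c² = ω_c¹ ⇒ overall = 16/61 × 59/19 = 944/1159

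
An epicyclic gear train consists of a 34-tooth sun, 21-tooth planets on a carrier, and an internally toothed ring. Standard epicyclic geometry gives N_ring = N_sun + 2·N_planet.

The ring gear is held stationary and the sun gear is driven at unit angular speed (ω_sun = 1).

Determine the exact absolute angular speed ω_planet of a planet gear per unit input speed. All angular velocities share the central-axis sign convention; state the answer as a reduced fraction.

-17/21

N_ring = 34 + 2·21 = 76
34(ω_s−ω_c) = −76(ω_r−ω_c),  ω_r=0, ω_s=1
34(1−ω_c) = −76(0−ω_c)  ⇒  110ω_c = 34  ⇒  ω_c = 17/55
sun–planet: 34·(1−17/55) = −21·(ω_p−ω_c)  ⇒  ω_p−ω_c = −(34/21)·(38/55) = -1292/1155
ω_p = 17/55 − 1292/1155 = -17/21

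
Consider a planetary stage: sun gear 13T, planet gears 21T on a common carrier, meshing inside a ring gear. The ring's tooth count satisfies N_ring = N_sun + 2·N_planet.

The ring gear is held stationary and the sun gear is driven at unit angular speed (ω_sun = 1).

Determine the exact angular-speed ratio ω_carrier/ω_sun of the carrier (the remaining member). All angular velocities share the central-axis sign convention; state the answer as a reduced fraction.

N_ring = 13 + 2·21 = 55
13(ω_s−ω_c) = −55(ω_r−ω_c),  ω_r=0, ω_s=1
13(1−ω_c) = −55(0−ω_c)  ⇒  68ω_c = 13  ⇒  ω_c = 13/68
ω_c/ω_s = 13/68

13/68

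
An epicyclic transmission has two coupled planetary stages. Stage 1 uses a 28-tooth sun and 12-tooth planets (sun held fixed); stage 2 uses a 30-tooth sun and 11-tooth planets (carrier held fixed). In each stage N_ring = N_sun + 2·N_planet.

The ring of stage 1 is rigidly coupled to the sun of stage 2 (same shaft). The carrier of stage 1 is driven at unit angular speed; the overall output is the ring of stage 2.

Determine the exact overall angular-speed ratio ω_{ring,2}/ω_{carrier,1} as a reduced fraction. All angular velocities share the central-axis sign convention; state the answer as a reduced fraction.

Stage 1: N_ring = 28 + 2·12 = 52
Stage 1: 28(ω_s−ω_c) = −52(ω_r−ω_c),  ω_s=0, ω_c=1
Stage 1: ω_r = 1 − (28/52)(0−1) = 20/13
  ⇒ ω_r¹/ω_c¹ = 20/13
Stage 2: N_ring = 30 + 2·11 = 52
Stage 2: 30(ω_s−ω_c) = −52(ω_r−ω_c),  ω_c=0, ω_s=1
Stage 2: ω_r = 0 − (30/52)(1−0) = -15/26
  ⇒ ω_r²/ω_s² = -15/26
Coupling ω_s² = ω_r¹ ⇒ overall = 20/13 × -15/26 = -150/169

-150/169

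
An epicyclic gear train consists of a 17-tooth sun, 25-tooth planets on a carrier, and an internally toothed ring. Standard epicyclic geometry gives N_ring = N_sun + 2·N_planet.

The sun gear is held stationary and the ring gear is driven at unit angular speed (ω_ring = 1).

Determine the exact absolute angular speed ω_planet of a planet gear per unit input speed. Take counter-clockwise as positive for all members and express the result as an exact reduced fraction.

N_ring = 17 + 2·25 = 67
17(ω_s−ω_c) = −67(ω_r−ω_c),  ω_s=0, ω_r=1
17(0−ω_c) = −67(1−ω_c)  ⇒  84ω_c = 67  ⇒  ω_c = 67/84
sun–planet: 17·(0−67/84) = −25·(ω_p−ω_c)  ⇒  ω_p−ω_c = −(17/25)·(-67/84) = 1139/2100
ω_p = 67/84 + 1139/2100 = 67/50

67/50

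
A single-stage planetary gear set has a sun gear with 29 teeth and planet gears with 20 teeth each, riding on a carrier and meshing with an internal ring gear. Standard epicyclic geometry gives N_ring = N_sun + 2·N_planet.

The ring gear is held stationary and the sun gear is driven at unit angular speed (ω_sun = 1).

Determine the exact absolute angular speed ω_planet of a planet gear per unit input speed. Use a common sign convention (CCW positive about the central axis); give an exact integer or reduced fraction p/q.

-29/40

N_ring = 29 + 2·20 = 69
29(ω_s−ω_c) = −69(ω_r−ω_c),  ω_r=0, ω_s=1
29(1−ω_c) = −69(0−ω_c)  ⇒  98ω_c = 29  ⇒  ω_c = 29/98
sun–planet: 29·(1−29/98) = −20·(ω_p−ω_c)  ⇒  ω_p−ω_c = −(29/20)·(69/98) = -2001/1960
ω_p = 29/98 − 2001/1960 = -29/40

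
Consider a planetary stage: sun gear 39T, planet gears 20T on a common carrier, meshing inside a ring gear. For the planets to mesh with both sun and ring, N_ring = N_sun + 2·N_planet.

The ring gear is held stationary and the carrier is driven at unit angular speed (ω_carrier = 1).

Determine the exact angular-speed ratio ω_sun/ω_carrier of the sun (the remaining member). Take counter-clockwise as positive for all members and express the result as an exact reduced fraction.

N_ring = 39 + 2·20 = 79
39(ω_s−ω_c) = −79(ω_r−ω_c),  ω_r=0, ω_c=1
ω_s = 1 − (79/39)(0−1) = 118/39
ω_s/ω_c = 118/39

118/39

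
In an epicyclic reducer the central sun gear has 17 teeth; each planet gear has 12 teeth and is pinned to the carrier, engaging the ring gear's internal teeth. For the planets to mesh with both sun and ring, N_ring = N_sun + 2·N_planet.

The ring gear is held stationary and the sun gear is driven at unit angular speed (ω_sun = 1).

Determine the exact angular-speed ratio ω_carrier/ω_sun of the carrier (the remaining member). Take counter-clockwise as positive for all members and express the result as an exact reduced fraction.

17/58

N_ring = 17 + 2·12 = 41
17(ω_s−ω_c) = −41(ω_r−ω_c),  ω_r=0, ω_s=1
17(1−ω_c) = −41(0−ω_c)  ⇒  58ω_c = 17  ⇒  ω_c = 17/58
ω_c/ω_s = 17/58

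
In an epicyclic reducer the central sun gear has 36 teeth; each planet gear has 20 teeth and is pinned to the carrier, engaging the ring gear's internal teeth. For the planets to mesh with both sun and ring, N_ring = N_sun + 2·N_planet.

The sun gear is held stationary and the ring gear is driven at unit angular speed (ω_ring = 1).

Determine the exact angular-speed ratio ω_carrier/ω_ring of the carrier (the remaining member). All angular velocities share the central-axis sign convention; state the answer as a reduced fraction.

N_ring = 36 + 2·20 = 76
36(ω_s−ω_c) = −76(ω_r−ω_c),  ω_s=0, ω_r=1
36(0−ω_c) = −76(1−ω_c)  ⇒  112ω_c = 76  ⇒  ω_c = 19/28
ω_c/ω_r = 19/28

19/28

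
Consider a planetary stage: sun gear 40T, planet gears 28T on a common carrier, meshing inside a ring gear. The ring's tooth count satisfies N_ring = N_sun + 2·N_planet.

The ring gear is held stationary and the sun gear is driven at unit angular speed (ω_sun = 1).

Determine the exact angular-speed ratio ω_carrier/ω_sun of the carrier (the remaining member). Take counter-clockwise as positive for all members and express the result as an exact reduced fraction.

N_ring = 40 + 2·28 = 96
40(ω_s−ω_c) = −96(ω_r−ω_c),  ω_r=0, ω_s=1
40(1−ω_c) = −96(0−ω_c)  ⇒  136ω_c = 40  ⇒  ω_c = 5/17
ω_c/ω_s = 5/17

5/17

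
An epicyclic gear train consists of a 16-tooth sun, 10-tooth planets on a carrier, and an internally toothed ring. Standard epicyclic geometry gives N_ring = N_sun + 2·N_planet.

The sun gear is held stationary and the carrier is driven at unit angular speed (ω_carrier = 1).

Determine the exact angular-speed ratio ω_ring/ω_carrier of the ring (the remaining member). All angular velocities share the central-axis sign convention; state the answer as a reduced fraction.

N_ring = 16 + 2·10 = 36
16(ω_s−ω_c) = −36(ω_r−ω_c),  ω_s=0, ω_c=1
ω_r = 1 − (16/36)(0−1) = 13/9
ω_r/ω_c = 13/9

13/9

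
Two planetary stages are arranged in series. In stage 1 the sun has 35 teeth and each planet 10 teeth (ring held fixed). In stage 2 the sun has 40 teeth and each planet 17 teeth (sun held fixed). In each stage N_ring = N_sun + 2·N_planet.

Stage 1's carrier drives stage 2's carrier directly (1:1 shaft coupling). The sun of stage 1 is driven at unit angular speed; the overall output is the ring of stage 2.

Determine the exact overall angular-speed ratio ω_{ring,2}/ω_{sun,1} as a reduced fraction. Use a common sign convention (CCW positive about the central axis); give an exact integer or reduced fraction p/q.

Stage 1: N_ring = 35 + 2·10 = 55
Stage 1: 35(ω_s−ω_c) = −55(ω_r−ω_c),  ω_r=0, ω_s=1
Stage 1: 35(1−ω_c) = −55(0−ω_c)  ⇒  90ω_c = 35  ⇒  ω_c = 7/18
  ⇒ ω_c¹/ω_s¹ = 7/18
Stage 2: N_ring = 40 + 2·17 = 74
Stage 2: 40(ω_s−ω_c) = −74(ω_r−ω_c),  ω_s=0, ω_c=1
Stage 2: ω_r = 1 − (40/74)(0−1) = 57/37
  ⇒ ω_r²/ω_c² = 57/37
Coupling ω_c² = ω_c¹ ⇒ overall = 7/18 × 57/37 = 133/222

133/222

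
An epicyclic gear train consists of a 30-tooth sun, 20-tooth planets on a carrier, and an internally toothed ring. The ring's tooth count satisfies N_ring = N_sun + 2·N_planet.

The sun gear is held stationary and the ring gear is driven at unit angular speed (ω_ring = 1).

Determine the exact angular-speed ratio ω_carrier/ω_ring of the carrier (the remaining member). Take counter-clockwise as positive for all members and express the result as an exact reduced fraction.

N_ring = 30 + 2·20 = 70
30(ω_s−ω_c) = −70(ω_r−ω_c),  ω_s=0, ω_r=1
30(0−ω_c) = −70(1−ω_c)  ⇒  100ω_c = 70  ⇒  ω_c = 7/10
ω_c/ω_r = 7/10

7/10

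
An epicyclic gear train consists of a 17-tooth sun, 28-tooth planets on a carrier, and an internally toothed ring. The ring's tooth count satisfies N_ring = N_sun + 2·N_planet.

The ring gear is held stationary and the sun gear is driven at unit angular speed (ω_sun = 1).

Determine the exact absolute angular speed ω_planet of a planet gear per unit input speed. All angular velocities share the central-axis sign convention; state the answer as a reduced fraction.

N_ring = 17 + 2·28 = 73
17(ω_s−ω_c) = −73(ω_r−ω_c),  ω_r=0, ω_s=1
17(1−ω_c) = −73(0−ω_c)  ⇒  90ω_c = 17  ⇒  ω_c = 17/90
sun–planet: 17·(1−17/90) = −28·(ω_p−ω_c)  ⇒  ω_p−ω_c = −(17/28)·(73/90) = -1241/2520
ω_p = 17/90 − 1241/2520 = -17/56

-17/56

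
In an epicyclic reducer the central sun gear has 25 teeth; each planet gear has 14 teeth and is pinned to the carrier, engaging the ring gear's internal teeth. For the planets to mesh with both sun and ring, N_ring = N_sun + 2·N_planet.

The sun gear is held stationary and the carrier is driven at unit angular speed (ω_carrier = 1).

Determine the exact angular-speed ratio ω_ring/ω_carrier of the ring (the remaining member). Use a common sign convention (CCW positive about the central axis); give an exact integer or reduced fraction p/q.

78/53

N_ring = 25 + 2·14 = 53
25(ω_s−ω_c) = −53(ω_r−ω_c),  ω_s=0, ω_c=1
ω_r = 1 − (25/53)(0−1) = 78/53
ω_r/ω_c = 78/53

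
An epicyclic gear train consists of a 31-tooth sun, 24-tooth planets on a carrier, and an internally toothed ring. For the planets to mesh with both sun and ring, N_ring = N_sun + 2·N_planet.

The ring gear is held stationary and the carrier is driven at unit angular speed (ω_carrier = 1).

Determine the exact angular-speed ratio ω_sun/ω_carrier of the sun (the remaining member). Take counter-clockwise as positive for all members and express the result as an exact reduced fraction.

N_ring = 31 + 2·24 = 79
31(ω_s−ω_c) = −79(ω_r−ω_c),  ω_r=0, ω_c=1
ω_s = 1 − (79/31)(0−1) = 110/31
ω_s/ω_c = 110/31

110/31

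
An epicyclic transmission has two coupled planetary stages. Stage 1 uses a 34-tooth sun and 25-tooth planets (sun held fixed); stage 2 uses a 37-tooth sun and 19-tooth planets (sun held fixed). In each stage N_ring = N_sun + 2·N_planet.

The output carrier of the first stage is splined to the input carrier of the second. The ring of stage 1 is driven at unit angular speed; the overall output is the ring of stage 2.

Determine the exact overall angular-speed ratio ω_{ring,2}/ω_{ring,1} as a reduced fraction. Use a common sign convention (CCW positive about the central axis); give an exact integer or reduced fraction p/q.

Stage 1: N_ring = 34 + 2·25 = 84
Stage 1: 34(ω_s−ω_c) = −84(ω_r−ω_c),  ω_s=0, ω_r=1
Stage 1: 34(0−ω_c) = −84(1−ω_c)  ⇒  118ω_c = 84  ⇒  ω_c = 42/59
  ⇒ ω_c¹/ω_r¹ = 42/59
Stage 2: N_ring = 37 + 2·19 = 75
Stage 2: 37(ω_s−ω_c) = −75(ω_r−ω_c),  ω_s=0, ω_c=1
Stage 2: ω_r = 1 − (37/75)(0−1) = 112/75
  ⇒ ω_r²/ω_c² = 112/75
Coupling ω_c² = ω_c¹ ⇒ overall = 42/59 × 112/75 = 1568/1475

1568/1475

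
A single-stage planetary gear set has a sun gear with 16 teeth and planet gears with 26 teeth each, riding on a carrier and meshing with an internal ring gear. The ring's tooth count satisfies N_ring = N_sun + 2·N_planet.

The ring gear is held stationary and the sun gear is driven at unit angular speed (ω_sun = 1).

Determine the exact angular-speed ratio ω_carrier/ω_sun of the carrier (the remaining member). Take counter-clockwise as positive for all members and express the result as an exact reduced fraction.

N_ring = 16 + 2·26 = 68
16(ω_s−ω_c) = −68(ω_r−ω_c),  ω_r=0, ω_s=1
16(1−ω_c) = −68(0−ω_c)  ⇒  84ω_c = 16  ⇒  ω_c = 4/21
ω_c/ω_s = 4/21

4/21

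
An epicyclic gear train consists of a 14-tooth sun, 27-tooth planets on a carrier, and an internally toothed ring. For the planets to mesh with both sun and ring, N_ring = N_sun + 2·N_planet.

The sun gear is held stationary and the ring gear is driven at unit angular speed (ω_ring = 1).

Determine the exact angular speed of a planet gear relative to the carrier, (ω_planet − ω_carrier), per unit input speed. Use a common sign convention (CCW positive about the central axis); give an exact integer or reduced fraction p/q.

476/1107

N_ring = 14 + 2·27 = 68
14(ω_s−ω_c) = −68(ω_r−ω_c),  ω_s=0, ω_r=1
14(0−ω_c) = −68(1−ω_c)  ⇒  82ω_c = 68  ⇒  ω_c = 34/41
sun–planet: 14·(0−34/41) = −27·(ω_p−ω_c)  ⇒  ω_p−ω_c = −(14/27)·(-34/41) = 476/1107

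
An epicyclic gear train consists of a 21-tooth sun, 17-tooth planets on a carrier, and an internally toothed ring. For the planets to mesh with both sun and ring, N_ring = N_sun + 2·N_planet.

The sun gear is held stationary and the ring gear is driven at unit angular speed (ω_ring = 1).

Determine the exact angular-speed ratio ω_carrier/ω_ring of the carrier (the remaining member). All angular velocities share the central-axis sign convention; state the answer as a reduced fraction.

N_ring = 21 + 2·17 = 55
21(ω_s−ω_c) = −55(ω_r−ω_c),  ω_s=0, ω_r=1
21(0−ω_c) = −55(1−ω_c)  ⇒  76ω_c = 55  ⇒  ω_c = 55/76
ω_c/ω_r = 55/76

55/76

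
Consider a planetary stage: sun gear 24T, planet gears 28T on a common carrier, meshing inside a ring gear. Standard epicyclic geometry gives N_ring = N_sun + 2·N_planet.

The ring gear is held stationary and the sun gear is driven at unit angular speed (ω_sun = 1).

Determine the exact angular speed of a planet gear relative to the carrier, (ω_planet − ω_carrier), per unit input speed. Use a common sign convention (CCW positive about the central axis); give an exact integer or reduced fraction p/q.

-60/91

N_ring = 24 + 2·28 = 80
24(ω_s−ω_c) = −80(ω_r−ω_c),  ω_r=0, ω_s=1
24(1−ω_c) = −80(0−ω_c)  ⇒  104ω_c = 24  ⇒  ω_c = 3/13
sun–planet: 24·(1−3/13) = −28·(ω_p−ω_c)  ⇒  ω_p−ω_c = −(24/28)·(10/13) = -60/91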